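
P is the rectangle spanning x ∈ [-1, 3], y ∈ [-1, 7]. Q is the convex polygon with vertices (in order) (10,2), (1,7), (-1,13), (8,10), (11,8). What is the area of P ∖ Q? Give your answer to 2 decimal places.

|P| = 32, |P∩Q| = 1.1111.
|P ∖ Q| = |P| − |P∩Q| = 32 − 1.1111 = 30.89.

30.89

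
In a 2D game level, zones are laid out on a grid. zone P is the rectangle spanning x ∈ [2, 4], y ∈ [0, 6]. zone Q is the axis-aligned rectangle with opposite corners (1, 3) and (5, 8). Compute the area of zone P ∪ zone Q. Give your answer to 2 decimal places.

By inclusion–exclusion:
Individual areas: |zone P| = 12, |zone Q| = 20.
|zone P∩zone Q|: x∈[2,4], y∈[3,6] → 2·3 = 6.
|zone P ∪ zone Q| = 32 − 6 = 26.00.

26.00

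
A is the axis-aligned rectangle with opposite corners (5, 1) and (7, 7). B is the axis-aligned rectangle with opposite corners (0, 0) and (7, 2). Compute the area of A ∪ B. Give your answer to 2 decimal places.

24.00

By inclusion–exclusion:
Individual areas: |A| = 12, |B| = 14.
|A∩B|: x∈[5,7], y∈[1,2] → 2·1 = 2.
|A ∪ B| = 26 − 2 = 24.00.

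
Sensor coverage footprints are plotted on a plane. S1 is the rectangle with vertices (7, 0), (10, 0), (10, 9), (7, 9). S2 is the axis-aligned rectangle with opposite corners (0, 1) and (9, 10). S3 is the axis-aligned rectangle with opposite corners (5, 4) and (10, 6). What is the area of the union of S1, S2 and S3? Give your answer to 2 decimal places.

92.00

By inclusion–exclusion:
Individual areas: |S1| = 27, |S2| = 81, |S3| = 10.
|S1∩S2|: x∈[7,9], y∈[1,9] → 2·8 = 16.
|S1∩S3|: x∈[7,10], y∈[4,6] → 3·2 = 6.
|S2∩S3|: x∈[5,9], y∈[4,6] → 4·2 = 8.
|S1∩S2∩S3| = 4.
|S1 ∪ S2 ∪ S3| = 118 − 30 + 4 = 92.00.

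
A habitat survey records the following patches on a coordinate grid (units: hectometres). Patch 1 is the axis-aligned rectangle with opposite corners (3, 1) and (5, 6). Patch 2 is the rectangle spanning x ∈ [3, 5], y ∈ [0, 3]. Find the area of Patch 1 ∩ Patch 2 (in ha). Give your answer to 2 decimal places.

4.00

|Patch 1∩Patch 2|: x∈[3,5], y∈[1,3] → 2·2 = 4.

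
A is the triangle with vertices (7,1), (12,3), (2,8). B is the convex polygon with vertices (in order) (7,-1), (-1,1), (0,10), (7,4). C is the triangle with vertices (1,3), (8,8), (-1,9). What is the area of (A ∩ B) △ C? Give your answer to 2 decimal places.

|A ∩ B| = 8.1.
|(A ∩ B) ∩ C| = 2.1914.
|(A ∩ B) △ C| = 8.1 + 26 − 4.3829 = 29.72.

29.72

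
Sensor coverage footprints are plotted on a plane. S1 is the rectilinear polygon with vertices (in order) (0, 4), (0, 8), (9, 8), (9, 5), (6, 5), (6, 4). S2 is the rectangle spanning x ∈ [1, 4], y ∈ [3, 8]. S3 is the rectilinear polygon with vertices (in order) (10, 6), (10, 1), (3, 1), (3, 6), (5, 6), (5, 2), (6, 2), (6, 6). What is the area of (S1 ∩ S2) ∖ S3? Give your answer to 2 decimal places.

|S1 ∩ S2| = 12.
|(S1 ∩ S2) ∩ S3| = 2.
|(S1 ∩ S2) ∖ S3| = 12 − 2 = 10.00.

10.00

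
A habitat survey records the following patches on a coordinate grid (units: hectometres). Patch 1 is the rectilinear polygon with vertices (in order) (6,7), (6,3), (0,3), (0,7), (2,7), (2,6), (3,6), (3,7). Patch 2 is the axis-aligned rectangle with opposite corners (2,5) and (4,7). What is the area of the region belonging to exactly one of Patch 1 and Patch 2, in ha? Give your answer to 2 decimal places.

|Patch 1| = 23, |Patch 2| = 4, |Patch 1∩Patch 2| = 3.
|Patch 1 △ Patch 2| = |Patch 1| + |Patch 2| − 2·|Patch 1∩Patch 2| = 23 + 4 − 6 = 21.00.

21.00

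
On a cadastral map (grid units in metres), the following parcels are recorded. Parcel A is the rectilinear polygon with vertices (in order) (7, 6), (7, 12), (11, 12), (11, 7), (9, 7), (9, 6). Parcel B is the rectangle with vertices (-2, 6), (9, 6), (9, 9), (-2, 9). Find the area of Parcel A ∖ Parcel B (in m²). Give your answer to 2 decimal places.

|Parcel A| = 22, |Parcel A∩Parcel B| = 6.
|Parcel A ∖ Parcel B| = |Parcel A| − |Parcel A∩Parcel B| = 22 − 6 = 16.00.

16.00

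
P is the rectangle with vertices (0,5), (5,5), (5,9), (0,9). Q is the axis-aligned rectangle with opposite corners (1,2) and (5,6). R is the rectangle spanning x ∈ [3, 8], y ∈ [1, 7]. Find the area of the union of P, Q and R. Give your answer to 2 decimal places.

By inclusion–exclusion:
Individual areas: |P| = 20, |Q| = 16, |R| = 30.
|P∩Q|: x∈[1,5], y∈[5,6] → 4·1 = 4.
|P∩R|: x∈[3,5], y∈[5,7] → 2·2 = 4.
|Q∩R|: x∈[3,5], y∈[2,6] → 2·4 = 8.
|P∩Q∩R| = 2.
|P ∪ Q ∪ R| = 66 − 16 + 2 = 52.00.

52.00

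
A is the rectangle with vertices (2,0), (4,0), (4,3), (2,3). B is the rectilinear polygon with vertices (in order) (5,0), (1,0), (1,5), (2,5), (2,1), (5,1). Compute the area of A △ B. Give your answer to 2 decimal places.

|A| = 6, |B| = 8, |A∩B| = 2.
|A △ B| = |A| + |B| − 2·|A∩B| = 6 + 8 − 4 = 10.00.

10.00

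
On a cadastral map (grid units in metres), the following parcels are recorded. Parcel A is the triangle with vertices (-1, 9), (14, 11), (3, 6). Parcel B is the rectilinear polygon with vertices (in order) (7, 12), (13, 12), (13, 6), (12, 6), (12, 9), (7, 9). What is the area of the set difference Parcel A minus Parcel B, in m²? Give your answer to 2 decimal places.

|Parcel A| = 26.5, |Parcel A∩Parcel B| = 6.1727.
|Parcel A ∖ Parcel B| = |Parcel A| − |Parcel A∩Parcel B| = 26.5 − 6.1727 = 20.33.

20.33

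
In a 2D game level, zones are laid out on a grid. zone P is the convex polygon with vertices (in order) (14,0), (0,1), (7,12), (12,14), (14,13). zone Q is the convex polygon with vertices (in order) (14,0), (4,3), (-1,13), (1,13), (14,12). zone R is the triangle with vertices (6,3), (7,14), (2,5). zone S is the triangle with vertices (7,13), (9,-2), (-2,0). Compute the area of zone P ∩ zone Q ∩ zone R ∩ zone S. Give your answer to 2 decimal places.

The intersection is the polygon with vertices (6.788,11.667), (6,3), (3.333,4.333), (2.8,5.4).
By the shoelace formula its area is 15.88.

15.88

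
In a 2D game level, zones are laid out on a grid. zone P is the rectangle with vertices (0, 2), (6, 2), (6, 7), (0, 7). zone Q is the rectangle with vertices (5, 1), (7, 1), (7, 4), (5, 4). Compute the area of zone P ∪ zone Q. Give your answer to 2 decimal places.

By inclusion–exclusion:
Individual areas: |zone P| = 30, |zone Q| = 6.
|zone P∩zone Q|: x∈[5,6], y∈[2,4] → 1·2 = 2.
|zone P ∪ zone Q| = 36 − 2 = 34.00.

34.00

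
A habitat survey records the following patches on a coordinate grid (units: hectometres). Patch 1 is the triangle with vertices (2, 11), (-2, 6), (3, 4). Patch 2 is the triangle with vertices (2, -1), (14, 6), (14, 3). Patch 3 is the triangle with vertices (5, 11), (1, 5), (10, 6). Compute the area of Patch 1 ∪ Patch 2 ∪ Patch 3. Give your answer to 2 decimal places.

By inclusion–exclusion:
Individual areas: |Patch 1| = 16.5, |Patch 2| = 18, |Patch 3| = 25.
|Patch 1∩Patch 2| = 0.
|Patch 1∩Patch 3| = 1.9416.
|Patch 2∩Patch 3| = 0.
|Patch 1∩Patch 2∩Patch 3| = 0.
|Patch 1 ∪ Patch 2 ∪ Patch 3| = 59.5 − 1.9416 + 0 = 57.56.

57.56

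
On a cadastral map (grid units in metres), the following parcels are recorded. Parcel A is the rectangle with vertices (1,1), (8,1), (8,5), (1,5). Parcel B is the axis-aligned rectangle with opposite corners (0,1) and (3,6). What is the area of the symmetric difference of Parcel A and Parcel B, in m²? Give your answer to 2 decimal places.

27.00

|Parcel A∩Parcel B|: x∈[1,3], y∈[1,5] → 2·4 = 8.
|Parcel A △ Parcel B| = |Parcel A| + |Parcel B| − 2·|Parcel A∩Parcel B| = 28 + 15 − 16 = 27.00.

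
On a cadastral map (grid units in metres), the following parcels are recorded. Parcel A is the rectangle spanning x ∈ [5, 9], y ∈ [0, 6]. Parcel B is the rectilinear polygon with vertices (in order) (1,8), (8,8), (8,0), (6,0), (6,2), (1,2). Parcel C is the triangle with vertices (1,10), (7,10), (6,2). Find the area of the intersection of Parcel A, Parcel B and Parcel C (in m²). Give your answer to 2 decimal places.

The intersection is the polygon with vertices (6.5,6), (6,2), (5,3.6), (5,6).
By the shoelace formula its area is 4.20.

4.20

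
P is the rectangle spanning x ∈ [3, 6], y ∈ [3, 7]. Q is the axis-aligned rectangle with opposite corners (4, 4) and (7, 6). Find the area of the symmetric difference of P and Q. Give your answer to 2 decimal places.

|P∩Q|: x∈[4,6], y∈[4,6] → 2·2 = 4.
|P △ Q| = |P| + |Q| − 2·|P∩Q| = 12 + 6 − 8 = 10.00.

10.00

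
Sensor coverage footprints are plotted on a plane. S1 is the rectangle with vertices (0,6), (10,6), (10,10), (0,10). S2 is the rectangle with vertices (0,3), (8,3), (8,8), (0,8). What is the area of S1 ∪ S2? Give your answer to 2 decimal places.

By inclusion–exclusion:
Individual areas: |S1| = 40, |S2| = 40.
|S1∩S2|: x∈[0,8], y∈[6,8] → 8·2 = 16.
|S1 ∪ S2| = 80 − 16 = 64.00.

64.00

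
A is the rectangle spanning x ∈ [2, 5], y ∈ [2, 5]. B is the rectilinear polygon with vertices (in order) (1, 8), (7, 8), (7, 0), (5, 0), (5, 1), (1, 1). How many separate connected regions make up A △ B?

1

A △ B is a single connected region.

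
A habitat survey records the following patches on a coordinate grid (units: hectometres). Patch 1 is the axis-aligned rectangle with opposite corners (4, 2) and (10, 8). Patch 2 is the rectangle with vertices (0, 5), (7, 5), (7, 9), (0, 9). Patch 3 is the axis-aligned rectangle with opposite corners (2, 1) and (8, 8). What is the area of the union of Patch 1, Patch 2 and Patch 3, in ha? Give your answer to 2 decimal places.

By inclusion–exclusion:
Individual areas: |Patch 1| = 36, |Patch 2| = 28, |Patch 3| = 42.
|Patch 1∩Patch 2|: x∈[4,7], y∈[5,8] → 3·3 = 9.
|Patch 1∩Patch 3|: x∈[4,8], y∈[2,8] → 4·6 = 24.
|Patch 2∩Patch 3|: x∈[2,7], y∈[5,8] → 5·3 = 15.
|Patch 1∩Patch 2∩Patch 3| = 9.
|Patch 1 ∪ Patch 2 ∪ Patch 3| = 106 − 48 + 9 = 67.00.

67.00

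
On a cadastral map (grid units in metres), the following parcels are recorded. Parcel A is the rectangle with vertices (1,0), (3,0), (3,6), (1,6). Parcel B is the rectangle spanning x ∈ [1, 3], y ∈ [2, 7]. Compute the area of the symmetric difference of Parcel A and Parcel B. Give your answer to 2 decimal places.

6.00

|Parcel A∩Parcel B|: x∈[1,3], y∈[2,6] → 2·4 = 8.
|Parcel A △ Parcel B| = |Parcel A| + |Parcel B| − 2·|Parcel A∩Parcel B| = 12 + 10 − 16 = 6.00.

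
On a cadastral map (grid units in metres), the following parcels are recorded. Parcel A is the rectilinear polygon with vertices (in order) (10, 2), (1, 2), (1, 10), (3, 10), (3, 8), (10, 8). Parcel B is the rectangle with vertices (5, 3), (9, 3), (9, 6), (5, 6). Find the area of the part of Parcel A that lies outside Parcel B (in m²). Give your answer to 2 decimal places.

|Parcel A| = 58, |Parcel A∩Parcel B| = 12.
|Parcel A ∖ Parcel B| = |Parcel A| − |Parcel A∩Parcel B| = 58 − 12 = 46.00.

46.00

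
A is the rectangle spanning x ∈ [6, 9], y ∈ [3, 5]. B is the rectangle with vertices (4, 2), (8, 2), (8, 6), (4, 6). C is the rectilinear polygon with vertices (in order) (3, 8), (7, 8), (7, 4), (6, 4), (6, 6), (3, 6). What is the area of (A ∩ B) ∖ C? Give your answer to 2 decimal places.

|A ∩ B| = 4.
|(A ∩ B) ∩ C| = 1.
|(A ∩ B) ∖ C| = 4 − 1 = 3.00.

3.00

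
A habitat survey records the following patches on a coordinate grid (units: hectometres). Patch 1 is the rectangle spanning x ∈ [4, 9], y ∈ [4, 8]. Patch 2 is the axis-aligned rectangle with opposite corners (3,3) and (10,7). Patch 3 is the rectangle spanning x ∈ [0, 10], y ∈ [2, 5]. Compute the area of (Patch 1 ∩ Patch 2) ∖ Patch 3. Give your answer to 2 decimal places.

10.00

|Patch 1 ∩ Patch 2| = 15.
|(Patch 1 ∩ Patch 2) ∩ Patch 3| = 5.
|(Patch 1 ∩ Patch 2) ∖ Patch 3| = 15 − 5 = 10.00.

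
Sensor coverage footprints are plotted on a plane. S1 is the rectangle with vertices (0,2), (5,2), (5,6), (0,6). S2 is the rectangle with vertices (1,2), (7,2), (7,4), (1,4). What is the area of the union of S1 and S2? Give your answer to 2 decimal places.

24.00

By inclusion–exclusion:
Individual areas: |S1| = 20, |S2| = 12.
|S1∩S2|: x∈[1,5], y∈[2,4] → 4·2 = 8.
|S1 ∪ S2| = 32 − 8 = 24.00.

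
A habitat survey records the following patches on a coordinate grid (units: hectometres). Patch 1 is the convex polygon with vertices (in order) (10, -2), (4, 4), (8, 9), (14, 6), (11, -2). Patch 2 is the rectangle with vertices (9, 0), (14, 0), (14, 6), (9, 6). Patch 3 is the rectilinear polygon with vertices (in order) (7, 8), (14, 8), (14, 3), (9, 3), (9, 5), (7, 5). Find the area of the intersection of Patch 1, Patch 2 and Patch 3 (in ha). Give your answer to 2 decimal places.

The intersection is the polygon with vertices (9,5), (9,6), (14,6), (12.875,3), (9,3).
By the shoelace formula its area is 13.31.

13.31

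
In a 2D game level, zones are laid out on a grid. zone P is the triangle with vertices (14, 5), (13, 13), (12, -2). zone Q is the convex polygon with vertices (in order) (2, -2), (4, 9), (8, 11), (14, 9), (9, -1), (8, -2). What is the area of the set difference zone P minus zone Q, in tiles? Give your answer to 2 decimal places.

|zone P| = 11.5, |zone P∩zone Q| = 1.8694.
|zone P ∖ zone Q| = |zone P| − |zone P∩zone Q| = 11.5 − 1.8694 = 9.63.

9.63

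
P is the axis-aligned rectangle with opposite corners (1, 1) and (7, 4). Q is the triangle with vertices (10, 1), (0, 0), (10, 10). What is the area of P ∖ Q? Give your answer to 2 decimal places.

4.50

|P| = 18, |P∩Q| = 13.5.
|P ∖ Q| = |P| − |P∩Q| = 18 − 13.5 = 4.50.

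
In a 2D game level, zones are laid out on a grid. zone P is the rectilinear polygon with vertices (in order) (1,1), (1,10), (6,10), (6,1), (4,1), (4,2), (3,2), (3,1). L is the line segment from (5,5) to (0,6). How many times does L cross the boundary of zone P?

The segment meets the boundary at (1,5.8).

1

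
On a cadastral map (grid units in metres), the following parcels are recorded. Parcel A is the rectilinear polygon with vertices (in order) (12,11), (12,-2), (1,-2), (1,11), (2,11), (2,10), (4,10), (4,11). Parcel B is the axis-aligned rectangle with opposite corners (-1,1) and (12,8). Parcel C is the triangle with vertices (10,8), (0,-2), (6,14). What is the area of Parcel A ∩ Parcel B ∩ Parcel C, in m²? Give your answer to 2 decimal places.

The intersection is the polygon with vertices (1.125,1), (3.75,8), (10,8), (3,1).
By the shoelace formula its area is 28.44.

28.44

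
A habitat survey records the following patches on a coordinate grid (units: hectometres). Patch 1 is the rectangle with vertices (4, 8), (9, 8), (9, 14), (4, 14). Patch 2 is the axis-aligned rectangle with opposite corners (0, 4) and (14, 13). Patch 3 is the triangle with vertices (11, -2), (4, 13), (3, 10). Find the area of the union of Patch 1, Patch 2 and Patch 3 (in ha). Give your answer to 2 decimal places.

By inclusion–exclusion:
Individual areas: |Patch 1| = 30, |Patch 2| = 126, |Patch 3| = 18.
|Patch 1∩Patch 2|: x∈[4,9], y∈[8,13] → 5·5 = 25.
|Patch 1∩Patch 3| = 5.75.
|Patch 2∩Patch 3| = 14.4.
|Patch 1∩Patch 2∩Patch 3| = 5.75.
|Patch 1 ∪ Patch 2 ∪ Patch 3| = 174 − 45.15 + 5.75 = 134.60.

134.60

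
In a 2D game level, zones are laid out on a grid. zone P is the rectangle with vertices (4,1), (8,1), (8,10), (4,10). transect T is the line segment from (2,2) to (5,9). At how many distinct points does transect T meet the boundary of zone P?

1

The segment meets the boundary at (4,6.667).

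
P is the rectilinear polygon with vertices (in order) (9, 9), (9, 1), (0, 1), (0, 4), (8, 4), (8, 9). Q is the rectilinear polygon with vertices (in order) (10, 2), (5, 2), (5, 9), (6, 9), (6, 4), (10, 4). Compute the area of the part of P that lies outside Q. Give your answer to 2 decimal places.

|P| = 32, |P∩Q| = 8.
|P ∖ Q| = |P| − |P∩Q| = 32 − 8 = 24.00.

24.00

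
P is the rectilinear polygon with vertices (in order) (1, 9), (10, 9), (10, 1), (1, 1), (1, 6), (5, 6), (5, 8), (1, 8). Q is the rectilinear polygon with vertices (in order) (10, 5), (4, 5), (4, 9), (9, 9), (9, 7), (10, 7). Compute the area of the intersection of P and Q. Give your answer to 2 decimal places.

20.00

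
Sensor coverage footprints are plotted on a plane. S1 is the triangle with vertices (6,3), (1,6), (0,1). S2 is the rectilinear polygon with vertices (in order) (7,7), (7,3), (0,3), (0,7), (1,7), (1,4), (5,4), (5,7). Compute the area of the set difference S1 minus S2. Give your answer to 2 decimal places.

|S1| = 14, |S1∩S2| = 5.0667.
|S1 ∖ S2| = |S1| − |S1∩S2| = 14 − 5.0667 = 8.93.

8.93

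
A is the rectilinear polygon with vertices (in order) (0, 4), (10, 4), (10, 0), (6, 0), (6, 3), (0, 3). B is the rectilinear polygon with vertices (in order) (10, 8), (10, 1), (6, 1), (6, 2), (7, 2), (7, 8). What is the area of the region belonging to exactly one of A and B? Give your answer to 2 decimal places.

|A| = 22, |B| = 22, |A∩B| = 10.
|A △ B| = |A| + |B| − 2·|A∩B| = 22 + 22 − 20 = 24.00.

24.00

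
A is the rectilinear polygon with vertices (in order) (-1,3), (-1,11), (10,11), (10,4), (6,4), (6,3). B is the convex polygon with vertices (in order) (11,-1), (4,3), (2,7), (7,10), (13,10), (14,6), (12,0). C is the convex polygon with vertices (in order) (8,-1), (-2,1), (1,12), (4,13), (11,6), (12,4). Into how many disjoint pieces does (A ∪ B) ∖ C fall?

2

(A ∪ B) ∖ C splits into 2 disjoint pieces (area 5.4697, area 36.2353).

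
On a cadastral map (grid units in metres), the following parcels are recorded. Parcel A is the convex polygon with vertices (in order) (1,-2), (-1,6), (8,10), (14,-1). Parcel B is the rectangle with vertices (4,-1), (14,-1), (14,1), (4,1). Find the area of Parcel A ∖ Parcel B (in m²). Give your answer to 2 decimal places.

95.59

|Parcel A| = 114.5, |Parcel A∩Parcel B| = 18.9091.
|Parcel A ∖ Parcel B| = |Parcel A| − |Parcel A∩Parcel B| = 114.5 − 18.9091 = 95.59.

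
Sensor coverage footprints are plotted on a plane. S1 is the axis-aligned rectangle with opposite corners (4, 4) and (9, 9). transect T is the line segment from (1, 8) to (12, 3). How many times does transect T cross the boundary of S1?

The segment meets the boundary at (9,4.364), (4,6.636).

2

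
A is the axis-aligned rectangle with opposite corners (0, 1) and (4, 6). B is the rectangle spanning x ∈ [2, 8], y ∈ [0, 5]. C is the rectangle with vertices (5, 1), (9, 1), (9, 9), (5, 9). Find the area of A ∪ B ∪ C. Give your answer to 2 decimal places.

62.00

By inclusion–exclusion:
Individual areas: |A| = 20, |B| = 30, |C| = 32.
|A∩B|: x∈[2,4], y∈[1,5] → 2·4 = 8.
|A∩C| = 0 (no overlap).
|B∩C|: x∈[5,8], y∈[1,5] → 3·4 = 12.
|A∩B∩C| = 0.
|A ∪ B ∪ C| = 82 − 20 + 0 = 62.00.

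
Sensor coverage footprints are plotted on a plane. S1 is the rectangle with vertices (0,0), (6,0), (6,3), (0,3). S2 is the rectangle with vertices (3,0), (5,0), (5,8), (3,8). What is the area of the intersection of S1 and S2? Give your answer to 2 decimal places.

6.00

|S1∩S2|: x∈[3,5], y∈[0,3] → 2·3 = 6.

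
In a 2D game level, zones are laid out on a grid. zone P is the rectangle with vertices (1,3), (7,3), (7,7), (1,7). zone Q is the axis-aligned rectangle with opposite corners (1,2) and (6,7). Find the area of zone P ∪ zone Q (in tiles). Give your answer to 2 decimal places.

By inclusion–exclusion:
Individual areas: |zone P| = 24, |zone Q| = 25.
|zone P∩zone Q|: x∈[1,6], y∈[3,7] → 5·4 = 20.
|zone P ∪ zone Q| = 49 − 20 = 29.00.

29.00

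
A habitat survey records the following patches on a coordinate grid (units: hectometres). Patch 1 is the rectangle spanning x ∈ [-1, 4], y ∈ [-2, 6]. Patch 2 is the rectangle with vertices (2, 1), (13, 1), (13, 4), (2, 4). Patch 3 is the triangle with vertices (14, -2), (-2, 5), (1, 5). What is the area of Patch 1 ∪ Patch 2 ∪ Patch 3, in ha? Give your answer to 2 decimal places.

69.15

By inclusion–exclusion:
Individual areas: |Patch 1| = 40, |Patch 2| = 33, |Patch 3| = 10.5.
|Patch 1∩Patch 2|: x∈[2,4], y∈[1,4] → 2·3 = 6.
|Patch 1∩Patch 3| = 5.2332.
|Patch 2∩Patch 3| = 5.1429.
|Patch 1∩Patch 2∩Patch 3| = 2.0234.
|Patch 1 ∪ Patch 2 ∪ Patch 3| = 83.5 − 16.376 + 2.0234 = 69.15.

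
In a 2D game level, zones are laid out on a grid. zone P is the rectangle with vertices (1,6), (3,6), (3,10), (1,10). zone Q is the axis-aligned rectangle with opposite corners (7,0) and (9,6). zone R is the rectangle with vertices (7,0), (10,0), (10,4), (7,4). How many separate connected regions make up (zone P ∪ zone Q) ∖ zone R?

2

(zone P ∪ zone Q) ∖ zone R splits into 2 disjoint pieces (area 8, area 4).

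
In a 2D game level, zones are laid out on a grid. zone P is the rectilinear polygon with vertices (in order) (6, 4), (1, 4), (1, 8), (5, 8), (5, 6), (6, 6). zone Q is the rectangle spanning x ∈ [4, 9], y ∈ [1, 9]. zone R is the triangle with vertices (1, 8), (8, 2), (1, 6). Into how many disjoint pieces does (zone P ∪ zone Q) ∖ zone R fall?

1

(zone P ∪ zone Q) ∖ zone R is a single connected region.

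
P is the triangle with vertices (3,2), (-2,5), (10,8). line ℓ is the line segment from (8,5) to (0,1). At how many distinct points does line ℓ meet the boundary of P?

The segment meets the boundary at (2.545,2.273), (4.4,3.2).

2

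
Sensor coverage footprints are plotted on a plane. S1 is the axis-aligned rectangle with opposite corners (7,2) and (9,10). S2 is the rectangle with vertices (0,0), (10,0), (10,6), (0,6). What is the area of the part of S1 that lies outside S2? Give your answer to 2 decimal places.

8.00

|S1∩S2|: x∈[7,9], y∈[2,6] → 2·4 = 8.
|S1| = 16.
|S1 ∖ S2| = |S1| − |S1∩S2| = 16 − 8 = 8.00.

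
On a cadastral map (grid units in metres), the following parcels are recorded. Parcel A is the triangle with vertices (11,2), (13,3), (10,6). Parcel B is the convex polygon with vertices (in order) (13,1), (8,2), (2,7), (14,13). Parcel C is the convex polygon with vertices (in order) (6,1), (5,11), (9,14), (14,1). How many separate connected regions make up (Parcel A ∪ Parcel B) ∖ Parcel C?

(Parcel A ∪ Parcel B) ∖ Parcel C splits into 2 disjoint pieces (area 8.0069, area 18.2943).

2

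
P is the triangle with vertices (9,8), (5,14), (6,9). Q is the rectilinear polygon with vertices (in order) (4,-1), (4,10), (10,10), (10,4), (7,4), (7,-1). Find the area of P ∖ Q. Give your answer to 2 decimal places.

3.73

|P| = 7, |P∩Q| = 3.2667.
|P ∖ Q| = |P| − |P∩Q| = 7 − 3.2667 = 3.73.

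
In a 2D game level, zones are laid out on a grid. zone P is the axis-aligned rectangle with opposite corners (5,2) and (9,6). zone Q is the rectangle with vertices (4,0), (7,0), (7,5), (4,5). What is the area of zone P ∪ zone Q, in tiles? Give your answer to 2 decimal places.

By inclusion–exclusion:
Individual areas: |zone P| = 16, |zone Q| = 15.
|zone P∩zone Q|: x∈[5,7], y∈[2,5] → 2·3 = 6.
|zone P ∪ zone Q| = 31 − 6 = 25.00.

25.00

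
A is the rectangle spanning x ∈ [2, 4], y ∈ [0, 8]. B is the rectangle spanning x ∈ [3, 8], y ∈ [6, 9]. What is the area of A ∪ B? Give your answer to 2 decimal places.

29.00

By inclusion–exclusion:
Individual areas: |A| = 16, |B| = 15.
|A∩B|: x∈[3,4], y∈[6,8] → 1·2 = 2.
|A ∪ B| = 31 − 2 = 29.00.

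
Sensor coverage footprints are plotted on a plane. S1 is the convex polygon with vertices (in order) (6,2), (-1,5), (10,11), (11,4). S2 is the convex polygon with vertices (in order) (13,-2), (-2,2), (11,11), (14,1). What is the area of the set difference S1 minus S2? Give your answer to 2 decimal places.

|S1| = 56, |S1∩S2| = 41.8444.
|S1 ∖ S2| = |S1| − |S1∩S2| = 56 − 41.8444 = 14.16.

14.16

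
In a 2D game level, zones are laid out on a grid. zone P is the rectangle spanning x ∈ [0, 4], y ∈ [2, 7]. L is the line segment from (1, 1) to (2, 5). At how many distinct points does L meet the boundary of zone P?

The segment meets the boundary at (1.25,2).

1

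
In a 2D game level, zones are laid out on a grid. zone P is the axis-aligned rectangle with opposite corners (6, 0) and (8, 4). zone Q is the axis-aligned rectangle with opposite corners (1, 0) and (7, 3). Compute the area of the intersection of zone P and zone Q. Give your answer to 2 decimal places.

3.00

|zone P∩zone Q|: x∈[6,7], y∈[0,3] → 1·3 = 3.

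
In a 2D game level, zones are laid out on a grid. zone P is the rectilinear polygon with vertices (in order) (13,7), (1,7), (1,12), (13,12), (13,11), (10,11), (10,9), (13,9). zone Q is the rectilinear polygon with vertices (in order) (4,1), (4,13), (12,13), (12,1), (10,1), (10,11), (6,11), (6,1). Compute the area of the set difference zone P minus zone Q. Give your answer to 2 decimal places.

|zone P| = 54, |zone P∩zone Q| = 20.
|zone P ∖ zone Q| = |zone P| − |zone P∩zone Q| = 54 − 20 = 34.00.

34.00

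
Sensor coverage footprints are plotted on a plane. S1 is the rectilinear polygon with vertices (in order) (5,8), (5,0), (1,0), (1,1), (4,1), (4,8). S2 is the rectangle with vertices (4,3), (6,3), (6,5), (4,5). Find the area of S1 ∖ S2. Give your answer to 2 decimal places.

|S1| = 11, |S1∩S2| = 2.
|S1 ∖ S2| = |S1| − |S1∩S2| = 11 − 2 = 9.00.

9.00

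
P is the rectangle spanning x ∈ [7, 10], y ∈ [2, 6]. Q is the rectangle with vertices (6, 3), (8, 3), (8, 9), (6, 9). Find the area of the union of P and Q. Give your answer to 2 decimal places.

By inclusion–exclusion:
Individual areas: |P| = 12, |Q| = 12.
|P∩Q|: x∈[7,8], y∈[3,6] → 1·3 = 3.
|P ∪ Q| = 24 − 3 = 21.00.

21.00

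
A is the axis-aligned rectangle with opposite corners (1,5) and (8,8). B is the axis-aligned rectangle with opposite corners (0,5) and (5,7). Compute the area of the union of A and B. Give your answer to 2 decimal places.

23.00

By inclusion–exclusion:
Individual areas: |A| = 21, |B| = 10.
|A∩B|: x∈[1,5], y∈[5,7] → 4·2 = 8.
|A ∪ B| = 31 − 8 = 23.00.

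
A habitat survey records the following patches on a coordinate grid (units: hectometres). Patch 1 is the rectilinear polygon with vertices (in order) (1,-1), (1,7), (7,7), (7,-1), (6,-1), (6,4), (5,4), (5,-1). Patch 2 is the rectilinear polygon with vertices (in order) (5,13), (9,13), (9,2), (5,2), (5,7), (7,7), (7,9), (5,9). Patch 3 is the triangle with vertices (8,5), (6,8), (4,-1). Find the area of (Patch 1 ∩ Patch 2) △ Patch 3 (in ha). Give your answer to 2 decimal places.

8.33

|Patch 1 ∩ Patch 2| = 8.
|(Patch 1 ∩ Patch 2) ∩ Patch 3| = 5.8333.
|(Patch 1 ∩ Patch 2) △ Patch 3| = 8 + 12 − 11.6667 = 8.33.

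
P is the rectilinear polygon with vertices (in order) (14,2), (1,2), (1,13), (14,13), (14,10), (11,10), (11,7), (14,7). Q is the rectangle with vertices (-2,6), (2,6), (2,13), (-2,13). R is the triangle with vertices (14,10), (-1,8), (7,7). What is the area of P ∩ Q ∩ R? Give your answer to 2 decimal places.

The intersection is the polygon with vertices (2,7.625), (1,7.75), (1,8.267), (2,8.4).
By the shoelace formula its area is 0.65.

0.65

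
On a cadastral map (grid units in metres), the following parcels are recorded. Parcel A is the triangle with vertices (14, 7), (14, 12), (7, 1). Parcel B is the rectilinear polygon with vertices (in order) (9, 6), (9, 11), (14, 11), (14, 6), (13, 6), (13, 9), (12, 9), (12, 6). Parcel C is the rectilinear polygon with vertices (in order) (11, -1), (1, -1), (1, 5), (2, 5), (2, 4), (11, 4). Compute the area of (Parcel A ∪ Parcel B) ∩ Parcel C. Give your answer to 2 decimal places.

2.39

The region (Parcel A ∪ Parcel B) ∩ Parcel C is the polygon with vertices (7,1), (8.909,4), (10.5,4).
By the shoelace formula its area is 2.39.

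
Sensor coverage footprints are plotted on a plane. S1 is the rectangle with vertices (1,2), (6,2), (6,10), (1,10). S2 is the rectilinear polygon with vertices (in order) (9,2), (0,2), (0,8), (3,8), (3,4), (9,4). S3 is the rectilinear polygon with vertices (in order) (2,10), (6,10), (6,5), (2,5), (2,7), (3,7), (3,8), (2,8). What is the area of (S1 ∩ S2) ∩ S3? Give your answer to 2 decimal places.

2.00

|S1 ∩ S2| = 18.
|(S1 ∩ S2) ∩ S3| = 2.00.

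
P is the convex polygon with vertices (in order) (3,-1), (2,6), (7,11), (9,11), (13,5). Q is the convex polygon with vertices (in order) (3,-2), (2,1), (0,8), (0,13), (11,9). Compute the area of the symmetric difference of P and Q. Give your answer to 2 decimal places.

|P| = 74, |Q| = 84.5, |P∩Q| = 49.8888.
|P △ Q| = |P| + |Q| − 2·|P∩Q| = 74 + 84.5 − 99.7775 = 58.72.

58.72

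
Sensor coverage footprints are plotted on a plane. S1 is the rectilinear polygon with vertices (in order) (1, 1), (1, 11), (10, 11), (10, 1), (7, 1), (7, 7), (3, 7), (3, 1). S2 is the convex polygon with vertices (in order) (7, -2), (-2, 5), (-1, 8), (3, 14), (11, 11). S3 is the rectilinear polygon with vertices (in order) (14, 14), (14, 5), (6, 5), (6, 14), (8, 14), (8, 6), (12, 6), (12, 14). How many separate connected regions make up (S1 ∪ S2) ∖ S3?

2

(S1 ∪ S2) ∖ S3 splits into 2 disjoint pieces (area 97.4749, area 13.3125).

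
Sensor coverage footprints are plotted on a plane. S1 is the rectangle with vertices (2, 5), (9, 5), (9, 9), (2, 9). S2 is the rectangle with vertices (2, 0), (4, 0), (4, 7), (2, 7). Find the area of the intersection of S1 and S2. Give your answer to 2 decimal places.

4.00

|S1∩S2|: x∈[2,4], y∈[5,7] → 2·2 = 4.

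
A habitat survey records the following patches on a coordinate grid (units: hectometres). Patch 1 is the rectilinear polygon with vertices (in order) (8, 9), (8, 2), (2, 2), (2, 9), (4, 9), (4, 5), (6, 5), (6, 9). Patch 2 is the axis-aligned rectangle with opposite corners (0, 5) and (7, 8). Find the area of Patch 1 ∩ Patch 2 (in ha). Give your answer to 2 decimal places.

9.00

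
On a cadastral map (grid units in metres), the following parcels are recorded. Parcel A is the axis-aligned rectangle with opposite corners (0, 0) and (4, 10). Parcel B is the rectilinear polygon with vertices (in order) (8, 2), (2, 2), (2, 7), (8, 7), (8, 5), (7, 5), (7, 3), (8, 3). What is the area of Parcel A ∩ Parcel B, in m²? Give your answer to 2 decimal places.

10.00

The intersection is the polygon with vertices (4,2), (2,2), (2,7), (4,7).
By the shoelace formula its area is 10.00.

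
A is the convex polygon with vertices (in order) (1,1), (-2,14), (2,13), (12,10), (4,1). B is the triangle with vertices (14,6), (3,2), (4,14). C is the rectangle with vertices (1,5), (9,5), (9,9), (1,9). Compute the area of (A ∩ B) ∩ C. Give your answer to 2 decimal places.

21.16

The region (A ∩ B) ∩ C is the polygon with vertices (7.556,5), (3.25,5), (3.583,9), (9,9), (9,6.625).
By the shoelace formula its area is 21.16.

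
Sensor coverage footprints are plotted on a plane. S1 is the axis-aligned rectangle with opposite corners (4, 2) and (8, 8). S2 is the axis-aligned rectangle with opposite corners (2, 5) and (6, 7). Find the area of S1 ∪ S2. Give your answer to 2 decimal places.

By inclusion–exclusion:
Individual areas: |S1| = 24, |S2| = 8.
|S1∩S2|: x∈[4,6], y∈[5,7] → 2·2 = 4.
|S1 ∪ S2| = 32 − 4 = 28.00.

28.00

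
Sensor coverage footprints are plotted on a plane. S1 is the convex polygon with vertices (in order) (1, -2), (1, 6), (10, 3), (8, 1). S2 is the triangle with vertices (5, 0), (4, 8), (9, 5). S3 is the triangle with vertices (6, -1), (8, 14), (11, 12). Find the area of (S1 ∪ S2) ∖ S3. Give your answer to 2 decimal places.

|S1 ∪ S2| = 50.2025.
|(S1 ∪ S2) ∩ S3| = 5.5423.
|(S1 ∪ S2) ∖ S3| = 50.2025 − 5.5423 = 44.66.

44.66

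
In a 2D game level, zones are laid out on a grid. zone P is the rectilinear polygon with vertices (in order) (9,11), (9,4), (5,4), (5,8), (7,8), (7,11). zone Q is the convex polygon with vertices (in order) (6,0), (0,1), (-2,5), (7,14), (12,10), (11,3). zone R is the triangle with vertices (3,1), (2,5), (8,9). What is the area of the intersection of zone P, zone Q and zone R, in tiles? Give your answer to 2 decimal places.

The intersection is the polygon with vertices (5,7), (6.5,8), (7,8), (7,8.333), (8,9), (5,4.2).
By the shoelace formula its area is 4.12.

4.12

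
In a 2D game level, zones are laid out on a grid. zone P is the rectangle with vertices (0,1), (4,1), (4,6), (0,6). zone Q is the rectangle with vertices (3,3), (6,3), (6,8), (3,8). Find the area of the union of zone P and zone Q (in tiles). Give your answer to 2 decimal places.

32.00

By inclusion–exclusion:
Individual areas: |zone P| = 20, |zone Q| = 15.
|zone P∩zone Q|: x∈[3,4], y∈[3,6] → 1·3 = 3.
|zone P ∪ zone Q| = 35 − 3 = 32.00.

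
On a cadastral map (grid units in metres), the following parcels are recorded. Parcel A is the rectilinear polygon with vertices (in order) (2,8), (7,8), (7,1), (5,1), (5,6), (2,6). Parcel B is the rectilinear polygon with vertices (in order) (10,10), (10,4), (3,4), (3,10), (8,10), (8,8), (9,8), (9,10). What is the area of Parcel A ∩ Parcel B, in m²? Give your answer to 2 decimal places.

The intersection is the polygon with vertices (7,8), (7,4), (5,4), (5,6), (3,6), (3,8).
By the shoelace formula its area is 12.00.

12.00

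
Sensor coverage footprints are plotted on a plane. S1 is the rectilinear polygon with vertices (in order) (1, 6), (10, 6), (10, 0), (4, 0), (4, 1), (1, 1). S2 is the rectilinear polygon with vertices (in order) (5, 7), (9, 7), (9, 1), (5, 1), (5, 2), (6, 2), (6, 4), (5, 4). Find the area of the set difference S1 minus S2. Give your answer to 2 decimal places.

33.00

|S1| = 51, |S1∩S2| = 18.
|S1 ∖ S2| = |S1| − |S1∩S2| = 51 − 18 = 33.00.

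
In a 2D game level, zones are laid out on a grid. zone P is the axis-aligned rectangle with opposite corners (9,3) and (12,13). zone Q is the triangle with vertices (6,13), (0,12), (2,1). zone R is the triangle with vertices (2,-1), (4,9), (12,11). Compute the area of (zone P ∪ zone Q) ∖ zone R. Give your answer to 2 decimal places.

58.00

|zone P ∪ zone Q| = 64.
|(zone P ∪ zone Q) ∩ zone R| = 6.0023.
|(zone P ∪ zone Q) ∖ zone R| = 64 − 6.0023 = 58.00.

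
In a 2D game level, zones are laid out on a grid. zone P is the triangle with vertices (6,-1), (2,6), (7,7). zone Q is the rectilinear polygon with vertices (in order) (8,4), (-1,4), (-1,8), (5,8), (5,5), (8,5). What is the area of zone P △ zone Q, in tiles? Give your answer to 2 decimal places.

31.61

|zone P| = 19.5, |zone Q| = 27, |zone P∩zone Q| = 7.4446.
|zone P △ zone Q| = |zone P| + |zone Q| − 2·|zone P∩zone Q| = 19.5 + 27 − 14.8893 = 31.61.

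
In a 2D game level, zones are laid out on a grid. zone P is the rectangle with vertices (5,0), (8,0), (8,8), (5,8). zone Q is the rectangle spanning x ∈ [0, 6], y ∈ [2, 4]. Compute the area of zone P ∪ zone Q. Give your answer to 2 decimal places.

By inclusion–exclusion:
Individual areas: |zone P| = 24, |zone Q| = 12.
|zone P∩zone Q|: x∈[5,6], y∈[2,4] → 1·2 = 2.
|zone P ∪ zone Q| = 36 − 2 = 34.00.

34.00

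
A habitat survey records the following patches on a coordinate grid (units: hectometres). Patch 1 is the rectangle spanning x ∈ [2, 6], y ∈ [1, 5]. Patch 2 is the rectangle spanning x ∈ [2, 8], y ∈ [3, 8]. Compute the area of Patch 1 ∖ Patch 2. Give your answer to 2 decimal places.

8.00

|Patch 1∩Patch 2|: x∈[2,6], y∈[3,5] → 4·2 = 8.
|Patch 1| = 16.
|Patch 1 ∖ Patch 2| = |Patch 1| − |Patch 1∩Patch 2| = 16 − 8 = 8.00.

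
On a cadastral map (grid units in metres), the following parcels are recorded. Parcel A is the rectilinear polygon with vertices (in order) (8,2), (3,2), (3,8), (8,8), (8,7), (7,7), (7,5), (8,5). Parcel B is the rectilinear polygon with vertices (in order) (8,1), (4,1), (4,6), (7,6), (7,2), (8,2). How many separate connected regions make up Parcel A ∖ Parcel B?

Parcel A ∖ Parcel B splits into 2 disjoint pieces (area 3, area 13).

2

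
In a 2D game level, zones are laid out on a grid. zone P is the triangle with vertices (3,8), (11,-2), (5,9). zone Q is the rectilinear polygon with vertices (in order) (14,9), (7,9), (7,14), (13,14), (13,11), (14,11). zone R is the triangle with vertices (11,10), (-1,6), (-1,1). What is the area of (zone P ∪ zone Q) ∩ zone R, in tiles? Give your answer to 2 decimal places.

|zone P ∪ zone Q| = 46.
|(zone P ∪ zone Q) ∩ zone R| = 4.95.

4.95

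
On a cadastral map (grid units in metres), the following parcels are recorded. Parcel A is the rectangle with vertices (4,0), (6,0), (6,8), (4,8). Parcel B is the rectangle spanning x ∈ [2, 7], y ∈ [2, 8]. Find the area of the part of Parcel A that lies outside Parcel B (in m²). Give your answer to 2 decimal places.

4.00

|Parcel A∩Parcel B|: x∈[4,6], y∈[2,8] → 2·6 = 12.
|Parcel A| = 16.
|Parcel A ∖ Parcel B| = |Parcel A| − |Parcel A∩Parcel B| = 16 − 12 = 4.00.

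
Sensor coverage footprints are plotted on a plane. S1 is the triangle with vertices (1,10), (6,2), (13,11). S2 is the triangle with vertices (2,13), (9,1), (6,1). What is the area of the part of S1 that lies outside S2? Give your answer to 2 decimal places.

38.70

|S1| = 50.5, |S1∩S2| = 11.8025.
|S1 ∖ S2| = |S1| − |S1∩S2| = 50.5 − 11.8025 = 38.70.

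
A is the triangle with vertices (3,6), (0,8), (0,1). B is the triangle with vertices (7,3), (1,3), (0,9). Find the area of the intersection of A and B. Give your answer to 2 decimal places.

6.39

The intersection is the polygon with vertices (3,6), (1.2,3), (1,3), (0.188,7.875).
By the shoelace formula its area is 6.39.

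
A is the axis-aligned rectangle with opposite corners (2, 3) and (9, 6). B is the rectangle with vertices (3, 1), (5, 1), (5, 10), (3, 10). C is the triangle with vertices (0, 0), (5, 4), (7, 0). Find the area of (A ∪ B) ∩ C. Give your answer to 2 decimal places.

4.65

The region (A ∪ B) ∩ C is the polygon with vertices (5,3), (5,1), (3,1), (3,2.4), (5,4), (5.5,3).
By the shoelace formula its area is 4.65.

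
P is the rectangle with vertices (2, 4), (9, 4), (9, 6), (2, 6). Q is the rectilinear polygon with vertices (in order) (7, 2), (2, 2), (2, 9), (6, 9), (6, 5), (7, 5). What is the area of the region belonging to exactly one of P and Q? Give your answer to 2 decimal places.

27.00

|P| = 14, |Q| = 31, |P∩Q| = 9.
|P △ Q| = |P| + |Q| − 2·|P∩Q| = 14 + 31 − 18 = 27.00.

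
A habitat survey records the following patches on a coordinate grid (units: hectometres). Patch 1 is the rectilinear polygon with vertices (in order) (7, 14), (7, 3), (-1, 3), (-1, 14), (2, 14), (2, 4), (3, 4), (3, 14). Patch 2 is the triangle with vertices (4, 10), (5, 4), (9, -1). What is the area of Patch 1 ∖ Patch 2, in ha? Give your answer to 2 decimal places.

71.30

|Patch 1| = 78, |Patch 1∩Patch 2| = 6.7.
|Patch 1 ∖ Patch 2| = |Patch 1| − |Patch 1∩Patch 2| = 78 − 6.7 = 71.30.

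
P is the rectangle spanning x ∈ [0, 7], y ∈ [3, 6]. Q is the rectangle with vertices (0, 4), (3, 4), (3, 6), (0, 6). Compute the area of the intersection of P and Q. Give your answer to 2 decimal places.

6.00

|P∩Q|: x∈[0,3], y∈[4,6] → 3·2 = 6.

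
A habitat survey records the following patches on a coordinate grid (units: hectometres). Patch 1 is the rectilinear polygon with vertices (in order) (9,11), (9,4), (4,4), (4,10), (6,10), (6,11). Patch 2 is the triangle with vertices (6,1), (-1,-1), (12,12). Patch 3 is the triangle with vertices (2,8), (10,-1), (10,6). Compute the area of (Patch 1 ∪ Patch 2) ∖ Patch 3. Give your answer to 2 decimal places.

40.18

|Patch 1 ∪ Patch 2| = 54.7045.
|(Patch 1 ∪ Patch 2) ∩ Patch 3| = 14.5232.
|(Patch 1 ∪ Patch 2) ∖ Patch 3| = 54.7045 − 14.5232 = 40.18.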